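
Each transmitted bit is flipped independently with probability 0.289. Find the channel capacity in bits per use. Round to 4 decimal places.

Binary symmetric channel: C = 1 − h₂(ε) where h₂ is the binary entropy function.
h₂(0.289) = −0.289·log₂0.289 − 0.711·log₂0.711 = 0.8674.
C = 1 − 0.8674 = 0.1326 bits per channel use.

0.1326 bits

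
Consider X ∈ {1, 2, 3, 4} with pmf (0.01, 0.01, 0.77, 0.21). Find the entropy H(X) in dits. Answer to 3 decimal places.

0.270 dits

H(X) = −Σ p·log₁₀ p.
  −(0.01)·log₁₀(0.01) = 0.0200
  −(0.01)·log₁₀(0.01) = 0.0200
  −(0.77)·log₁₀(0.77) = 0.0874
  −(0.21)·log₁₀(0.21) = 0.1423
Sum: 0.0200 + 0.0200 + 0.0874 + 0.1423 = 0.270 dits.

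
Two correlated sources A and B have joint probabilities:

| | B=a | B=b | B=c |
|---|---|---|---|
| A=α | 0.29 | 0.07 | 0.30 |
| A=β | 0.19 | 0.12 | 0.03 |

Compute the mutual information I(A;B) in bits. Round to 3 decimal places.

Marginals: p(A) = (0.6600, 0.3400), p(B) = (0.4800, 0.1900, 0.3300).
I(A;B) = Σ p(x,y)·log₂[p(x,y)/(p(x)p(y))].
  (α,a): 0.29·log₂(0.9154) = -0.0370
  (α,b): 0.07·log₂(0.5582) = -0.0589
  (α,c): 0.30·log₂(1.3774) = 0.1386
  (β,a): 0.19·log₂(1.1642) = 0.0417
  (β,b): 0.12·log₂(1.8576) = 0.1072
  (β,c): 0.03·log₂(0.2674) = -0.0571
Sum = 0.135 bits.

0.135 bits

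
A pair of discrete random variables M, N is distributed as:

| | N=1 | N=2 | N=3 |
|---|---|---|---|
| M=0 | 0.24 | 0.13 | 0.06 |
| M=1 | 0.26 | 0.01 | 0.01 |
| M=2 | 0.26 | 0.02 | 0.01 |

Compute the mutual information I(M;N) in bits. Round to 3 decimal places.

0.128 bits

Marginals: p(M) = (0.4300, 0.2800, 0.2900), p(N) = (0.7600, 0.1600, 0.0800).
I(M;N) = H(M) + H(N) − H(M,N).
H(M) = 1.5557, H(N) = 1.0154, H(M,N) = 2.4431.
I(M;N) = 1.5557 + 1.0154 − 2.4431 = 0.128 bits.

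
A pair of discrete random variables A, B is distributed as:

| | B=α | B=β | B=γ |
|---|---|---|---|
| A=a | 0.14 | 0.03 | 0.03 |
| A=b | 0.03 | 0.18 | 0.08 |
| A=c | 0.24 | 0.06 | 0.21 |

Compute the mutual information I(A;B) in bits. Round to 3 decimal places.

Marginals: p(A) = (0.2000, 0.2900, 0.5100), p(B) = (0.4100, 0.2700, 0.3200).
I(A;B) = H(A) + H(B) − H(A,B).
H(A) = 1.4777, H(B) = 1.5634, H(A,B) = 2.7997.
I(A;B) = 1.4777 + 1.5634 − 2.7997 = 0.241 bits.

0.241 bits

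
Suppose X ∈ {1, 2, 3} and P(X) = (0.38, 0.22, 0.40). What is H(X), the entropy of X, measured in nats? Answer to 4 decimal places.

H(X) = −Σ p·ln p.
  −(0.38)·ln(0.38) = 0.36768
  −(0.22)·ln(0.22) = 0.33311
  −(0.40)·ln(0.40) = 0.36652
Sum: 0.36768 + 0.33311 + 0.36652 = 1.0673 nats.

1.0673 nats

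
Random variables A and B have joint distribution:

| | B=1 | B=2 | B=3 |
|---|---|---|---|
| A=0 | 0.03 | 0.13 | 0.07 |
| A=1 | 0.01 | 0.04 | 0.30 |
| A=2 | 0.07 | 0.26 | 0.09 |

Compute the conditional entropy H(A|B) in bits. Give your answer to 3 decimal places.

1.274 bits

Marginals: p(A) = (0.2300, 0.3500, 0.4200), p(B) = (0.1100, 0.4300, 0.4600).
H(A|B) = Σ p(B) · H(A|B=·).
  B=1: p=0.1100, H(A|B=1) = 1.2407
  B=2: p=0.4300, H(A|B=2) = 1.2794
  B=3: p=0.4600, H(A|B=3) = 1.2760
Weighted sum = 1.274 bits.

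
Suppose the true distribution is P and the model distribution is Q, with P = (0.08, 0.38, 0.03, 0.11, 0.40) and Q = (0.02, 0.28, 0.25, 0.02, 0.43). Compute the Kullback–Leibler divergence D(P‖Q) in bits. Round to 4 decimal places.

0.4645 bits

D(P‖Q) = Σ p·log₂(p/q).
  0.08·log₂(0.08/0.02) = 0.16000
  0.38·log₂(0.38/0.28) = 0.16742
  0.03·log₂(0.03/0.25) = -0.09177
  0.11·log₂(0.11/0.02) = 0.27054
  0.40·log₂(0.40/0.43) = -0.04173
D(P‖Q) = 0.4645 bits.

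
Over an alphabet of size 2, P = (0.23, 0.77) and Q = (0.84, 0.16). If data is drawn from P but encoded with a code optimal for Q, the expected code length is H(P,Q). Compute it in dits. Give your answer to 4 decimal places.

0.6302 dits

H(P,Q) = −Σ p·log₁₀ q.
  −0.23·log₁₀(0.84) = 0.01742
  −0.77·log₁₀(0.16) = 0.61283
H(P,Q) = 0.6302 dits.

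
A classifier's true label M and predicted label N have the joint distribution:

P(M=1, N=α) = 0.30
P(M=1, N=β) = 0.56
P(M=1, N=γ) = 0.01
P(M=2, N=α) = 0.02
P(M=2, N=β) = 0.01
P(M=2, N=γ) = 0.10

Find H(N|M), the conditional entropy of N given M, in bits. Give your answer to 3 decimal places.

Marginals: p(M) = (0.8700, 0.1300), p(N) = (0.3200, 0.5700, 0.1100).
H(N|M) = Σ p(M) · H(N|M=·).
  M=1: p=0.8700, H(N|M=1) = 1.0128
  M=2: p=0.1300, H(N|M=2) = 0.9913
Weighted sum = 1.010 bits.

1.010 bits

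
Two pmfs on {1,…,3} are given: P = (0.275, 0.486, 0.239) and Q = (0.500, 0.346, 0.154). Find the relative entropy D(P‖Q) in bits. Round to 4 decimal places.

0.1526 bits

D(P‖Q) = Σ p·log₂(p/q).
  0.275·log₂(0.275/0.500) = -0.23719
  0.486·log₂(0.486/0.346) = 0.23823
  0.239·log₂(0.239/0.154) = 0.15155
D(P‖Q) = 0.1526 bits.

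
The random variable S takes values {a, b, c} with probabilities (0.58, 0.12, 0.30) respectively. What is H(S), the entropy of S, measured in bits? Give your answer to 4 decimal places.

1.3440 bits

H(S) = −Σ p·log₂ p.
  −(0.58)·log₂(0.58) = 0.45581
  −(0.12)·log₂(0.12) = 0.36707
  −(0.30)·log₂(0.30) = 0.52109
Sum: 0.45581 + 0.36707 + 0.52109 = 1.3440 bits.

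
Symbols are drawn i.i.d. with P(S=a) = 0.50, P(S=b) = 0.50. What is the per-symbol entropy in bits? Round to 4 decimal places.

H(S) = −Σ p·log₂ p.
  −(0.50)·log₂(0.50) = 0.50000
  −(0.50)·log₂(0.50) = 0.50000
Sum: 0.50000 + 0.50000 = 1.0000 bits.

1.0000 bits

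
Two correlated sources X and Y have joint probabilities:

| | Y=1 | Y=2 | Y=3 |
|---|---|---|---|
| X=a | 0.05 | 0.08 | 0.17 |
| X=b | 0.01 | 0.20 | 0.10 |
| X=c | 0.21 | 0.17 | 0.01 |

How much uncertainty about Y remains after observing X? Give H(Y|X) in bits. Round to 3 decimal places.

1.204 bits

Marginals: p(X) = (0.3000, 0.3100, 0.3900), p(Y) = (0.2700, 0.4500, 0.2800).
H(Y|X) = Σ p(X) · H(Y|X=·).
  X=a: p=0.3000, H(Y|X=a) = 1.4037
  X=b: p=0.3100, H(Y|X=b) = 1.0943
  X=c: p=0.3900, H(Y|X=c) = 1.1386
Weighted sum = 1.204 bits.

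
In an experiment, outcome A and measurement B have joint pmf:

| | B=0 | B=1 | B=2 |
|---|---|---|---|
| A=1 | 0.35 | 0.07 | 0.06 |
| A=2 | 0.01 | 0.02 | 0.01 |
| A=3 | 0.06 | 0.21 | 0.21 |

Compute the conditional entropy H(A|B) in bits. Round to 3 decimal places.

0.916 bits

Marginals: p(A) = (0.4800, 0.0400, 0.4800), p(B) = (0.4200, 0.3000, 0.2800).
H(A|B) = Σ p(B) · H(A|B=·).
  B=0: p=0.4200, H(A|B=0) = 0.7486
  B=1: p=0.3000, H(A|B=1) = 1.1106
  B=2: p=0.2800, H(A|B=2) = 0.9592
Weighted sum = 0.916 bits.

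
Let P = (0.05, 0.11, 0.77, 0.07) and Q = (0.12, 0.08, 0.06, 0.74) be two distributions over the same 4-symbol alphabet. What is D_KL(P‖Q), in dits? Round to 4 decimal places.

D(P‖Q) = Σ p·log₁₀(p/q).
  0.05·log₁₀(0.05/0.12) = -0.01901
  0.11·log₁₀(0.11/0.08) = 0.01521
  0.77·log₁₀(0.77/0.06) = 0.85342
  0.07·log₁₀(0.07/0.74) = -0.07169
D(P‖Q) = 0.7779 dits.

0.7779 dits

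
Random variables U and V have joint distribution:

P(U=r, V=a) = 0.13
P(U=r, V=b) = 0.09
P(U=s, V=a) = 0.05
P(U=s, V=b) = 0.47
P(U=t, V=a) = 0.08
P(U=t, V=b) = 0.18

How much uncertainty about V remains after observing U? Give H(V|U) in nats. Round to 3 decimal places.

Chain rule: H(V|U) = H(U,V) − H(U).
Marginals: p(U) = (0.2200, 0.5200, 0.2600), p(V) = (0.2600, 0.7400).
H(U,V) = 1.4973 nats; H(U) = 1.0234 nats.
H(V|U) = 1.4973 − 1.0234 = 0.474 nats.

0.474 nats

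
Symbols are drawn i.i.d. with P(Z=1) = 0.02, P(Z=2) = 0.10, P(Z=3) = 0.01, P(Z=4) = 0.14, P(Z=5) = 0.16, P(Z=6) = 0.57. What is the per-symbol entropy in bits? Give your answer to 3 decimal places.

1.794 bits

H(Z) = −Σ p·log₂ p.
  −(0.02)·log₂(0.02) = 0.1129
  −(0.10)·log₂(0.10) = 0.3322
  −(0.01)·log₂(0.01) = 0.0664
  −(0.14)·log₂(0.14) = 0.3971
  −(0.16)·log₂(0.16) = 0.4230
  −(0.57)·log₂(0.57) = 0.4623
Sum: 0.1129 + 0.3322 + 0.0664 + 0.3971 + 0.4230 + 0.4623 = 1.794 bits.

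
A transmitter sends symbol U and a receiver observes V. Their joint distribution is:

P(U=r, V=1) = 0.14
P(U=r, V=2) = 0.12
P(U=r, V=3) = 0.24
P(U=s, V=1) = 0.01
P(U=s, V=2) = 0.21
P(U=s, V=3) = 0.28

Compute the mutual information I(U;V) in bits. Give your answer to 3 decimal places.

0.117 bits

Marginals: p(U) = (0.5000, 0.5000), p(V) = (0.1500, 0.3300, 0.5200).
I(U;V) = H(U) + H(V) − H(U,V).
H(U) = 1.0000, H(V) = 1.4289, H(U,V) = 2.3118.
I(U;V) = 1.0000 + 1.4289 − 2.3118 = 0.117 bits.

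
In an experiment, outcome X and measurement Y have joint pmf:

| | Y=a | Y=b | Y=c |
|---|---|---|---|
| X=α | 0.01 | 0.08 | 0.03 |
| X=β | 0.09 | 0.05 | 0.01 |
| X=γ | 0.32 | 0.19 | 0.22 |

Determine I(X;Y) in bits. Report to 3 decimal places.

Marginals: p(X) = (0.1200, 0.1500, 0.7300), p(Y) = (0.4200, 0.3200, 0.2600).
I(X;Y) = H(X) + H(Y) − H(X,Y).
H(X) = 1.1091, H(Y) = 1.5570, H(X,Y) = 2.5667.
I(X;Y) = 1.1091 + 1.5570 − 2.5667 = 0.099 bits.

0.099 bits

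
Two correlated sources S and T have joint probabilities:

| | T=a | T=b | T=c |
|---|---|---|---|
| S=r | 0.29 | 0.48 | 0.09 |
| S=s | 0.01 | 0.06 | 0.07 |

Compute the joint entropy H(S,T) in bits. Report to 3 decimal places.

1.917 bits

H(S,T) = −Σ p(x,y)·log₂ p(x,y) over all 6 cells.
  cell (r,a): −0.29·log₂0.29 = 0.5179
  cell (r,b): −0.48·log₂0.48 = 0.5083
  cell (r,c): −0.09·log₂0.09 = 0.3127
  cell (s,a): −0.01·log₂0.01 = 0.0664
  cell (s,b): −0.06·log₂0.06 = 0.2435
  cell (s,c): −0.07·log₂0.07 = 0.2686
Sum = 1.917 bits.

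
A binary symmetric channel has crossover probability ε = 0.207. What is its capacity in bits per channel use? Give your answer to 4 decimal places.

Binary symmetric channel: C = 1 − h₂(ε) where h₂ is the binary entropy function.
h₂(0.207) = −0.207·log₂0.207 − 0.793·log₂0.793 = 0.7357.
C = 1 − 0.7357 = 0.2643 bits per channel use.

0.2643 bits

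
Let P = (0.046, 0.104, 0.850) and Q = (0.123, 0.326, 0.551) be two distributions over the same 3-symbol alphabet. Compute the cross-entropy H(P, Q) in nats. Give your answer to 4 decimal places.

0.7196 nats

H(P,Q) = −Σ p·ln q.
  −0.046·ln(0.123) = 0.09640
  −0.104·ln(0.326) = 0.11657
  −0.850·ln(0.551) = 0.50662
H(P,Q) = 0.7196 nats.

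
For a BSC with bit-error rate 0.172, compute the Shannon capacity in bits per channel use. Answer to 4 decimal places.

0.3377 bits

Binary symmetric channel: C = 1 − h₂(ε) where h₂ is the binary entropy function.
h₂(0.172) = −0.172·log₂0.172 − 0.828·log₂0.828 = 0.6623.
C = 1 − 0.6623 = 0.3377 bits per channel use.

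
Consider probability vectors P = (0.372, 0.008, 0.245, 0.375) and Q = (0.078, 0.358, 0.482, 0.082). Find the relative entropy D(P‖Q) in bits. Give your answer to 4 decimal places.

1.3778 bits

D(P‖Q) = Σ p·log₂(p/q).
  0.372·log₂(0.372/0.078) = 0.83840
  0.008·log₂(0.008/0.358) = -0.04387
  0.245·log₂(0.245/0.482) = -0.23918
  0.375·log₂(0.375/0.082) = 0.82245
D(P‖Q) = 1.3778 bits.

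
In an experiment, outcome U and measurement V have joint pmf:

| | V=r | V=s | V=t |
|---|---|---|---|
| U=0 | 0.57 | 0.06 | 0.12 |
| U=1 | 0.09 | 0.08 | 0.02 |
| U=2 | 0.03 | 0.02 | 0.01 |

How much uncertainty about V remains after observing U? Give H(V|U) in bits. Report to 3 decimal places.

Marginals: p(U) = (0.7500, 0.1900, 0.0600), p(V) = (0.6900, 0.1600, 0.1500).
H(V|U) = Σ p(U) · H(V|U=·).
  U=0: p=0.7500, H(V|U=0) = 1.0154
  U=1: p=0.1900, H(V|U=1) = 1.3780
  U=2: p=0.0600, H(V|U=2) = 1.4591
Weighted sum = 1.111 bits.

1.111 bits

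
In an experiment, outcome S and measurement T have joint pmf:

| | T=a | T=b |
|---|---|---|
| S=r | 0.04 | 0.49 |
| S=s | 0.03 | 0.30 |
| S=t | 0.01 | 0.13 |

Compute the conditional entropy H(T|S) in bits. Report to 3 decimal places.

Chain rule: H(T|S) = H(S,T) − H(S).
Marginals: p(S) = (0.5300, 0.3300, 0.1400), p(T) = (0.0800, 0.9200).
H(S,T) = 1.8120 bits; H(S) = 1.4104 bits.
H(T|S) = 1.8120 − 1.4104 = 0.402 bits.

0.402 bits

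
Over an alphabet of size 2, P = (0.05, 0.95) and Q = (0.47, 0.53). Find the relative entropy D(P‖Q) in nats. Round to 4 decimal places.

0.4424 nats

D(P‖Q) = Σ p·ln(p/q).
  0.05·ln(0.05/0.47) = -0.11204
  0.95·ln(0.95/0.53) = 0.55441
D(P‖Q) = 0.4424 nats.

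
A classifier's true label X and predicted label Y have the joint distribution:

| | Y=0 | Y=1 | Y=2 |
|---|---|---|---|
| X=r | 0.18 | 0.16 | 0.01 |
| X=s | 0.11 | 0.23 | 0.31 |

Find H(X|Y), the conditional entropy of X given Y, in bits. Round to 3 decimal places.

Marginals: p(X) = (0.3500, 0.6500), p(Y) = (0.2900, 0.3900, 0.3200).
H(X|Y) = Σ p(Y) · H(X|Y=·).
  Y=0: p=0.2900, H(X|Y=0) = 0.9576
  Y=1: p=0.3900, H(X|Y=1) = 0.9766
  Y=2: p=0.3200, H(X|Y=2) = 0.2006
Weighted sum = 0.723 bits.

0.723 bits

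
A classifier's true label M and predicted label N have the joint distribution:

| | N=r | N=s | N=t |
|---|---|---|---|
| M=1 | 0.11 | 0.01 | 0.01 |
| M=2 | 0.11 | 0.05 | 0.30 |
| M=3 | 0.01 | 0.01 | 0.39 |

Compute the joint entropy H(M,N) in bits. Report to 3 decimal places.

H(M,N) = −Σ p(x,y)·log₂ p(x,y) over all 9 cells.
  cell (1,r): −0.11·log₂0.11 = 0.3503
  cell (1,s): −0.01·log₂0.01 = 0.0664
  cell (1,t): −0.01·log₂0.01 = 0.0664
  cell (2,r): −0.11·log₂0.11 = 0.3503
  cell (2,s): −0.05·log₂0.05 = 0.2161
  cell (2,t): −0.30·log₂0.30 = 0.5211
  cell (3,r): −0.01·log₂0.01 = 0.0664
  cell (3,s): −0.01·log₂0.01 = 0.0664
  cell (3,t): −0.39·log₂0.39 = 0.5298
Sum = 2.233 bits.

2.233 bits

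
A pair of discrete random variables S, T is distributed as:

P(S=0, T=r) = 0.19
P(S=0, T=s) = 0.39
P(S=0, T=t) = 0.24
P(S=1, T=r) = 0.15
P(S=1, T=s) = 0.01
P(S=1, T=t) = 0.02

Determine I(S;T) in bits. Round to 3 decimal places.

Marginals: p(S) = (0.8200, 0.1800), p(T) = (0.3400, 0.4000, 0.2600).
I(S;T) = H(S) + H(T) − H(S,T).
H(S) = 0.6801, H(T) = 1.5632, H(S,T) = 2.0690.
I(S;T) = 0.6801 + 1.5632 − 2.0690 = 0.174 bits.

0.174 bits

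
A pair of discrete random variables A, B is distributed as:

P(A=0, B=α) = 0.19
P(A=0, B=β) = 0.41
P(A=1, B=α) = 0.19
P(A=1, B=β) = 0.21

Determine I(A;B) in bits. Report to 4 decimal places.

Marginals: p(A) = (0.6000, 0.4000), p(B) = (0.3800, 0.6200).
I(A;B) = H(A) + H(B) − H(A,B).
H(A) = 0.9710, H(B) = 0.9580, H(A,B) = 1.9107.
I(A;B) = 0.9710 + 0.9580 − 1.9107 = 0.0183 bits.

0.0183 bits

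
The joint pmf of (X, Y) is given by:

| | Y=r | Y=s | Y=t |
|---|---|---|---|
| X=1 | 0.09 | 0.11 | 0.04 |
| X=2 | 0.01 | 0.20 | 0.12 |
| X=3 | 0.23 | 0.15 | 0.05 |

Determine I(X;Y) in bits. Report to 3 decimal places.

Marginals: p(X) = (0.2400, 0.3300, 0.4300), p(Y) = (0.3300, 0.4600, 0.2100).
I(X;Y) = H(X) + H(Y) − H(X,Y).
H(X) = 1.5455, H(Y) = 1.5160, H(X,Y) = 2.8609.
I(X;Y) = 1.5455 + 1.5160 − 2.8609 = 0.201 bits.

0.201 bits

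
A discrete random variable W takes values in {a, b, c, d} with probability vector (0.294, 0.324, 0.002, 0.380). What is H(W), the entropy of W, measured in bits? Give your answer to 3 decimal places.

1.594 bits

H(W) = −Σ p·log₂ p.
  −(0.294)·log₂(0.294) = 0.5192
  −(0.324)·log₂(0.324) = 0.5268
  −(0.002)·log₂(0.002) = 0.0179
  −(0.380)·log₂(0.380) = 0.5305
Sum: 0.5192 + 0.5268 + 0.0179 + 0.5305 = 1.594 bits.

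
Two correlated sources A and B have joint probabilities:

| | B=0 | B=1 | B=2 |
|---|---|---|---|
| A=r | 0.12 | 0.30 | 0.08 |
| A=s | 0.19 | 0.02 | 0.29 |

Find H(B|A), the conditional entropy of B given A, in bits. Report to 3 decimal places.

Chain rule: H(B|A) = H(A,B) − H(A).
Marginals: p(A) = (0.5000, 0.5000), p(B) = (0.3100, 0.3200, 0.3700).
H(A,B) = 2.2657 bits; H(A) = 1.0000 bits.
H(B|A) = 2.2657 − 1.0000 = 1.266 bits.

1.266 bits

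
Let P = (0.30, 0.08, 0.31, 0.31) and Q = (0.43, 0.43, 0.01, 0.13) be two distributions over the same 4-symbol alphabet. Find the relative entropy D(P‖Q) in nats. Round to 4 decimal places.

1.0914 nats

D(P‖Q) = Σ p·ln(p/q).
  0.30·ln(0.30/0.43) = -0.10800
  0.08·ln(0.08/0.43) = -0.13454
  0.31·ln(0.31/0.01) = 1.06454
  0.31·ln(0.31/0.13) = 0.26940
D(P‖Q) = 1.0914 nats.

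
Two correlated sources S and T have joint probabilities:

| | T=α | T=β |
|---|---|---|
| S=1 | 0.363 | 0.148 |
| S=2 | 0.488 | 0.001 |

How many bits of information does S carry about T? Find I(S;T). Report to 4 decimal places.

Marginals: p(S) = (0.5110, 0.4890), p(T) = (0.8510, 0.1490).
I(S;T) = H(S) + H(T) − H(S,T).
H(S) = 0.9997, H(T) = 0.6073, H(S,T) = 1.4537.
I(S;T) = 0.9997 + 0.6073 − 1.4537 = 0.1533 bits.

0.1533 bits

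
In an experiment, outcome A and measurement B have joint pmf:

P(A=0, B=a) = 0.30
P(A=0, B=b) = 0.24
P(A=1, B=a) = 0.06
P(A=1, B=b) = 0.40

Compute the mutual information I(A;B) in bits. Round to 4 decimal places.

0.1505 bits

Marginals: p(A) = (0.5400, 0.4600), p(B) = (0.3600, 0.6400).
I(A;B) = Σ p(x,y)·log₂[p(x,y)/(p(x)p(y))].
  (0,a): 0.30·log₂(1.5432) = 0.18778
  (0,b): 0.24·log₂(0.6944) = -0.12626
  (1,a): 0.06·log₂(0.3623) = -0.08788
  (1,b): 0.40·log₂(1.3587) = 0.17689
Sum = 0.1505 bits.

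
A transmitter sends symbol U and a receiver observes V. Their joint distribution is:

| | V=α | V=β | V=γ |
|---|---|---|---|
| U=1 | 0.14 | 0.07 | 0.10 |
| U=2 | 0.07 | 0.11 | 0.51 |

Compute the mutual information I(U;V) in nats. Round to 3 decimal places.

Marginals: p(U) = (0.3100, 0.6900), p(V) = (0.2100, 0.1800, 0.6100).
I(U;V) = Σ p(x,y)·ln[p(x,y)/(p(x)p(y))].
  (1,α): 0.14·ln(2.1505) = 0.1072
  (1,β): 0.07·ln(1.2545) = 0.0159
  (1,γ): 0.10·ln(0.5288) = -0.0637
  (2,α): 0.07·ln(0.4831) = -0.0509
  (2,β): 0.11·ln(0.8857) = -0.0134
  (2,γ): 0.51·ln(1.2117) = 0.0979
Sum = 0.093 nats.

0.093 nats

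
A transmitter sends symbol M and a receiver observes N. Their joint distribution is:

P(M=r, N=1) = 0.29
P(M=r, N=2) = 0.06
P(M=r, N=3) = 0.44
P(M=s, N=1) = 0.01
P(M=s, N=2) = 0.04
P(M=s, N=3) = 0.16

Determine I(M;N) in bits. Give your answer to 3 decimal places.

Marginals: p(M) = (0.7900, 0.2100), p(N) = (0.3000, 0.1000, 0.6000).
I(M;N) = Σ p(x,y)·log₂[p(x,y)/(p(x)p(y))].
  (r,1): 0.29·log₂(1.2236) = 0.0844
  (r,2): 0.06·log₂(0.7595) = -0.0238
  (r,3): 0.44·log₂(0.9283) = -0.0472
  (s,1): 0.01·log₂(0.1587) = -0.0266
  (s,2): 0.04·log₂(1.9048) = 0.0372
  (s,3): 0.16·log₂(1.2698) = 0.0551
Sum = 0.079 bits.

0.079 bits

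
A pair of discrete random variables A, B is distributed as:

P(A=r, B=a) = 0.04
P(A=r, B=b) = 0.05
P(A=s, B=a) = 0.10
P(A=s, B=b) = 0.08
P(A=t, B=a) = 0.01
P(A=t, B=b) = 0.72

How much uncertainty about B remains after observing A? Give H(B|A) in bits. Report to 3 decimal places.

0.344 bits

Chain rule: H(B|A) = H(A,B) − H(A).
Marginals: p(A) = (0.0900, 0.1800, 0.7300), p(B) = (0.1500, 0.8500).
H(A,B) = 1.4332 bits; H(A) = 1.0894 bits.
H(B|A) = 1.4332 − 1.0894 = 0.344 bits.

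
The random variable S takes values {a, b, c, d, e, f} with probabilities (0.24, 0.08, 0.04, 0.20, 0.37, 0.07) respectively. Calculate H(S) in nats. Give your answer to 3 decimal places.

H(S) = −Σ p·ln p.
  −(0.24)·ln(0.24) = 0.3425
  −(0.08)·ln(0.08) = 0.2021
  −(0.04)·ln(0.04) = 0.1288
  −(0.20)·ln(0.20) = 0.3219
  −(0.37)·ln(0.37) = 0.3679
  −(0.07)·ln(0.07) = 0.1861
Sum: 0.3425 + 0.2021 + 0.1288 + 0.3219 + 0.3679 + 0.1861 = 1.549 nats.

1.549 nats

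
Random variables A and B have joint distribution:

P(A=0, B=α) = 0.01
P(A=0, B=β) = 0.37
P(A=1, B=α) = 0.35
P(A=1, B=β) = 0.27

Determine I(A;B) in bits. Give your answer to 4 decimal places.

0.2634 bits

Marginals: p(A) = (0.3800, 0.6200), p(B) = (0.3600, 0.6400).
I(A;B) = H(A) + H(B) − H(A,B).
H(A) = 0.9580, H(B) = 0.9427, H(A,B) = 1.6373.
I(A;B) = 0.9580 + 0.9427 − 1.6373 = 0.2634 bits.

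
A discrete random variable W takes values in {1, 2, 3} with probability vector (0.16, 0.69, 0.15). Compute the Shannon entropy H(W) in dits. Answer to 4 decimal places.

0.3621 dits

H(W) = −Σ p·log₁₀ p.
  −(0.16)·log₁₀(0.16) = 0.12734
  −(0.69)·log₁₀(0.69) = 0.11119
  −(0.15)·log₁₀(0.15) = 0.12359
Sum: 0.12734 + 0.11119 + 0.12359 = 0.3621 dits.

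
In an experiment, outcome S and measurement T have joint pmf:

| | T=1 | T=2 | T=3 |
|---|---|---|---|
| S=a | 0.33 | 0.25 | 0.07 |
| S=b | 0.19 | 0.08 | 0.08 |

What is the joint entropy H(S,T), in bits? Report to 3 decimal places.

H(S,T) = −Σ p(x,y)·log₂ p(x,y) over all 6 cells.
  cell (a,1): −0.33·log₂0.33 = 0.5278
  cell (a,2): −0.25·log₂0.25 = 0.5000
  cell (a,3): −0.07·log₂0.07 = 0.2686
  cell (b,1): −0.19·log₂0.19 = 0.4552
  cell (b,2): −0.08·log₂0.08 = 0.2915
  cell (b,3): −0.08·log₂0.08 = 0.2915
Sum = 2.335 bits.

2.335 bits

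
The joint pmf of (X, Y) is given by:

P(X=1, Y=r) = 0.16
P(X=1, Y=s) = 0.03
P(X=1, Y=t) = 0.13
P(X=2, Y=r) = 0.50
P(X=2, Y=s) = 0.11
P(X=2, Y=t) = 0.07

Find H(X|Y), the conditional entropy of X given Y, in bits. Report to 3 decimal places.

Marginals: p(X) = (0.3200, 0.6800), p(Y) = (0.6600, 0.1400, 0.2000).
H(X|Y) = Σ p(Y) · H(X|Y=·).
  Y=r: p=0.6600, H(X|Y=r) = 0.7990
  Y=s: p=0.1400, H(X|Y=s) = 0.7496
  Y=t: p=0.2000, H(X|Y=t) = 0.9341
Weighted sum = 0.819 bits.

0.819 bits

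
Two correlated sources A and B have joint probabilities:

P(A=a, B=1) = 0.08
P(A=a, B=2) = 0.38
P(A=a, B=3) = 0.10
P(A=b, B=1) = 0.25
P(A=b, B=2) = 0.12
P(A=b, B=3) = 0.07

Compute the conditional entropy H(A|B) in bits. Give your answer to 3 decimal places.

Chain rule: H(A|B) = H(A,B) − H(B).
Marginals: p(A) = (0.5600, 0.4400), p(B) = (0.3300, 0.5000, 0.1700).
H(A,B) = 2.2898 bits; H(B) = 1.4624 bits.
H(A|B) = 2.2898 − 1.4624 = 0.827 bits.

0.827 bits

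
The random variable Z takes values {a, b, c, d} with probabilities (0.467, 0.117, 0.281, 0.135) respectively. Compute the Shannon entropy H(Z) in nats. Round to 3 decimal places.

1.234 nats

H(Z) = −Σ p·ln p.
  −(0.467)·ln(0.467) = 0.3556
  −(0.117)·ln(0.117) = 0.2510
  −(0.281)·ln(0.281) = 0.3567
  −(0.135)·ln(0.135) = 0.2703
Sum: 0.3556 + 0.2510 + 0.3567 + 0.2703 = 1.234 nats.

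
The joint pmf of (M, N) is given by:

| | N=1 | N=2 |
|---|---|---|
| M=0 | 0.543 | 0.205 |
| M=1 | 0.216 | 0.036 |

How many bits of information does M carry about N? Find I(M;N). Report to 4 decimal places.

Marginals: p(M) = (0.7480, 0.2520), p(N) = (0.7590, 0.2410).
I(M;N) = Σ p(x,y)·log₂[p(x,y)/(p(x)p(y))].
  (0,1): 0.543·log₂(0.9564) = -0.03489
  (0,2): 0.205·log₂(1.1372) = 0.03802
  (1,1): 0.216·log₂(1.1293) = 0.03789
  (1,2): 0.036·log₂(0.5928) = -0.02716
Sum = 0.0139 bits.

0.0139 bits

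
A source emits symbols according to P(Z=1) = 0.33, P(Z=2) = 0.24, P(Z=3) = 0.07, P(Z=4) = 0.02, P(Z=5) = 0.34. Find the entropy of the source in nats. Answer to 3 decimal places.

1.340 nats

H(Z) = −Σ p·ln p.
  −(0.33)·ln(0.33) = 0.3659
  −(0.24)·ln(0.24) = 0.3425
  −(0.07)·ln(0.07) = 0.1861
  −(0.02)·ln(0.02) = 0.0782
  −(0.34)·ln(0.34) = 0.3668
Sum: 0.3659 + 0.3425 + 0.1861 + 0.0782 + 0.3668 = 1.340 nats.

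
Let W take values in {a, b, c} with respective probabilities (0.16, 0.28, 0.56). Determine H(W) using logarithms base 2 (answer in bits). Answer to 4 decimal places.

1.4057 bits

H(W) = −Σ p·log₂ p.
  −(0.16)·log₂(0.16) = 0.42302
  −(0.28)·log₂(0.28) = 0.51422
  −(0.56)·log₂(0.56) = 0.46844
Sum: 0.42302 + 0.51422 + 0.46844 = 1.4057 bits.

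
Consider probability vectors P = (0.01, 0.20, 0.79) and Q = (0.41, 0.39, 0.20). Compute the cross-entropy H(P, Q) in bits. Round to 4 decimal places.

H(P,Q) = −Σ p·log₂ q.
  −0.01·log₂(0.41) = 0.01286
  −0.20·log₂(0.39) = 0.27169
  −0.79·log₂(0.20) = 1.83432
H(P,Q) = 2.1189 bits.

2.1189 bits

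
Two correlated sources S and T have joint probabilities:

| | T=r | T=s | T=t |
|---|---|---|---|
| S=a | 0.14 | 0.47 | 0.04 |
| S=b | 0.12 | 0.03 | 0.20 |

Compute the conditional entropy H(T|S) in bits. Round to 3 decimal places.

Chain rule: H(T|S) = H(S,T) − H(S).
Marginals: p(S) = (0.6500, 0.3500), p(T) = (0.2600, 0.5000, 0.2400).
H(S,T) = 2.0780 bits; H(S) = 0.9341 bits.
H(T|S) = 2.0780 − 0.9341 = 1.144 bits.

1.144 bits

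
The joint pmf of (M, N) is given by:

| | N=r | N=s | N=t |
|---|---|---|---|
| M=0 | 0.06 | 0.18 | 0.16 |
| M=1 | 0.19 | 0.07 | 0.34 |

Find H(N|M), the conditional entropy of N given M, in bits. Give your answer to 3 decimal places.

Chain rule: H(N|M) = H(M,N) − H(M).
Marginals: p(M) = (0.4000, 0.6000), p(N) = (0.2500, 0.2500, 0.5000).
H(M,N) = 2.3648 bits; H(M) = 0.9710 bits.
H(N|M) = 2.3648 − 0.9710 = 1.394 bits.

1.394 bits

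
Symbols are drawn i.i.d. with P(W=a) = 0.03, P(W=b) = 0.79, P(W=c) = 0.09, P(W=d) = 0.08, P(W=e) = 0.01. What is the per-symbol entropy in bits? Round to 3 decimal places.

1.091 bits

H(W) = −Σ p·log₂ p.
  −(0.03)·log₂(0.03) = 0.1518
  −(0.79)·log₂(0.79) = 0.2687
  −(0.09)·log₂(0.09) = 0.3127
  −(0.08)·log₂(0.08) = 0.2915
  −(0.01)·log₂(0.01) = 0.0664
Sum: 0.1518 + 0.2687 + 0.3127 + 0.2915 + 0.0664 = 1.091 bits.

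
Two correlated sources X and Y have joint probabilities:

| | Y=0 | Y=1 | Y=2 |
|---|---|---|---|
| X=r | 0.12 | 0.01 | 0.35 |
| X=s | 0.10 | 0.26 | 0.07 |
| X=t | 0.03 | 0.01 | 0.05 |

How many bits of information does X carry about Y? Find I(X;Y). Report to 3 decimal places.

0.367 bits

Marginals: p(X) = (0.4800, 0.4300, 0.0900), p(Y) = (0.2500, 0.2800, 0.4700).
I(X;Y) = Σ p(x,y)·log₂[p(x,y)/(p(x)p(y))].
  (r,0): 0.12·log₂(1.0000) = 0.0000
  (r,1): 0.01·log₂(0.0744) = -0.0375
  (r,2): 0.35·log₂(1.5514) = 0.2218
  (s,0): 0.10·log₂(0.9302) = -0.0104
  (s,1): 0.26·log₂(2.1595) = 0.2888
  (s,2): 0.07·log₂(0.3464) = -0.1071
  (t,0): 0.03·log₂(1.3333) = 0.0125
  (t,1): 0.01·log₂(0.3968) = -0.0133
  (t,2): 0.05·log₂(1.1820) = 0.0121
Sum = 0.367 bits.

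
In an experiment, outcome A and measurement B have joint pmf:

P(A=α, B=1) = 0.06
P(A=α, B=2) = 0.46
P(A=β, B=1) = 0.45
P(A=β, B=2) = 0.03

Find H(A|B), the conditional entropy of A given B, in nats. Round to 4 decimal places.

Marginals: p(A) = (0.5200, 0.4800), p(B) = (0.5100, 0.4900).
H(A|B) = Σ p(B) · H(A|B=·).
  B=1: p=0.5100, H(A|B=1) = 0.3622
  B=2: p=0.4900, H(A|B=2) = 0.2303
Weighted sum = 0.2976 nats.

0.2976 nats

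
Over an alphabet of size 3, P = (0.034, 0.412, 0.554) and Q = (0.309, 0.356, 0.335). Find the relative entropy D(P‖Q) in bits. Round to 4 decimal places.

0.3806 bits

D(P‖Q) = Σ p·log₂(p/q).
  0.034·log₂(0.034/0.309) = -0.10826
  0.412·log₂(0.412/0.356) = 0.08684
  0.554·log₂(0.554/0.335) = 0.40205
D(P‖Q) = 0.3806 bits.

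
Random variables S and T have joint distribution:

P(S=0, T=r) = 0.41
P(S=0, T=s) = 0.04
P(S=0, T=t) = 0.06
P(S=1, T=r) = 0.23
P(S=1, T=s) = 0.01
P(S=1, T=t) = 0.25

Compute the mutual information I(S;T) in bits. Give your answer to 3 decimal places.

Marginals: p(S) = (0.5100, 0.4900), p(T) = (0.6400, 0.0500, 0.3100).
I(S;T) = Σ p(x,y)·log₂[p(x,y)/(p(x)p(y))].
  (0,r): 0.41·log₂(1.2561) = 0.1349
  (0,s): 0.04·log₂(1.5686) = 0.0260
  (0,t): 0.06·log₂(0.3795) = -0.0839
  (1,r): 0.23·log₂(0.7334) = -0.1029
  (1,s): 0.01·log₂(0.4082) = -0.0129
  (1,t): 0.25·log₂(1.6458) = 0.1797
Sum = 0.141 bits.

0.141 bits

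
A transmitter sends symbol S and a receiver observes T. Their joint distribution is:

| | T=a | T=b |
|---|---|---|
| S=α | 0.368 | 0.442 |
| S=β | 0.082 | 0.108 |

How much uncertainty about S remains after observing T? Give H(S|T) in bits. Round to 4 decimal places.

0.7012 bits

Marginals: p(S) = (0.8100, 0.1900), p(T) = (0.4500, 0.5500).
H(S|T) = Σ p(T) · H(S|T=·).
  T=a: p=0.4500, H(S|T=a) = 0.6849
  T=b: p=0.5500, H(S|T=b) = 0.7146
Weighted sum = 0.7012 bits.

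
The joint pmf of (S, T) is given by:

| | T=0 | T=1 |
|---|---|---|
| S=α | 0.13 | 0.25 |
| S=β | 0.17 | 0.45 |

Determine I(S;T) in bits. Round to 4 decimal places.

Marginals: p(S) = (0.3800, 0.6200), p(T) = (0.3000, 0.7000).
I(S;T) = H(S) + H(T) − H(S,T).
H(S) = 0.9580, H(T) = 0.8813, H(S,T) = 1.8356.
I(S;T) = 0.9580 + 0.8813 − 1.8356 = 0.0037 bits.

0.0037 bits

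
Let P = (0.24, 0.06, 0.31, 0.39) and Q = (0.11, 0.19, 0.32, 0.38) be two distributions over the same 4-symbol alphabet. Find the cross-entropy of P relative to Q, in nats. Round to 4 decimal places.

H(P,Q) = −Σ p·ln q.
  −0.24·ln(0.11) = 0.52975
  −0.06·ln(0.19) = 0.09964
  −0.31·ln(0.32) = 0.35322
  −0.39·ln(0.38) = 0.37736
H(P,Q) = 1.3600 nats.

1.3600 nats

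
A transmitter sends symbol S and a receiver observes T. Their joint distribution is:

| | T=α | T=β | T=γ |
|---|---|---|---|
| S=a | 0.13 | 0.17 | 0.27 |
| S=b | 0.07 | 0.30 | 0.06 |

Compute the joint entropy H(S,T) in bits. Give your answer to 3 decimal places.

2.360 bits

H(S,T) = −Σ p(x,y)·log₂ p(x,y) over all 6 cells.
  cell (a,α): −0.13·log₂0.13 = 0.3826
  cell (a,β): −0.17·log₂0.17 = 0.4346
  cell (a,γ): −0.27·log₂0.27 = 0.5100
  cell (b,α): −0.07·log₂0.07 = 0.2686
  cell (b,β): −0.30·log₂0.30 = 0.5211
  cell (b,γ): −0.06·log₂0.06 = 0.2435
Sum = 2.360 bits.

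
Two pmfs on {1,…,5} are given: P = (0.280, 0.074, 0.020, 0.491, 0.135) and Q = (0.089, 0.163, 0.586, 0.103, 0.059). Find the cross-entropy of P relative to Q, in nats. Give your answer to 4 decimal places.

2.3204 nats

H(P,Q) = −Σ p·ln q.
  −0.280·ln(0.089) = 0.67735
  −0.074·ln(0.163) = 0.13424
  −0.020·ln(0.586) = 0.01069
  −0.491·ln(0.103) = 1.11606
  −0.135·ln(0.059) = 0.38208
H(P,Q) = 2.3204 nats.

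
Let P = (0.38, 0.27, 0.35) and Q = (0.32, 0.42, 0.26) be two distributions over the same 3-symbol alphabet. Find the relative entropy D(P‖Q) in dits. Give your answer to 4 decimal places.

D(P‖Q) = Σ p·log₁₀(p/q).
  0.38·log₁₀(0.38/0.32) = 0.02836
  0.27·log₁₀(0.27/0.42) = -0.05181
  0.35·log₁₀(0.35/0.26) = 0.04518
D(P‖Q) = 0.0217 dits.

0.0217 dits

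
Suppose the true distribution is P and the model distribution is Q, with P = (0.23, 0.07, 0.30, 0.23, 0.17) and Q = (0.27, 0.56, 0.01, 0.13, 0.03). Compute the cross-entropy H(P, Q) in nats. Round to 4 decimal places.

2.7887 nats

H(P,Q) = −Σ p·ln q.
  −0.23·ln(0.27) = 0.30115
  −0.07·ln(0.56) = 0.04059
  −0.30·ln(0.01) = 1.38155
  −0.23·ln(0.13) = 0.46925
  −0.17·ln(0.03) = 0.59611
H(P,Q) = 2.7887 nats.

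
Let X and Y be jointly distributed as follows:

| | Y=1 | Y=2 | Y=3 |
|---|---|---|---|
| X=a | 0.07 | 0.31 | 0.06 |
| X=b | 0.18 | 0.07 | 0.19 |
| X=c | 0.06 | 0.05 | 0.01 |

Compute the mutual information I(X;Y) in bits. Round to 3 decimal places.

0.231 bits

Marginals: p(X) = (0.4400, 0.4400, 0.1200), p(Y) = (0.3100, 0.4300, 0.2600).
I(X;Y) = Σ p(x,y)·log₂[p(x,y)/(p(x)p(y))].
  (a,1): 0.07·log₂(0.5132) = -0.0674
  (a,2): 0.31·log₂(1.6385) = 0.2208
  (a,3): 0.06·log₂(0.5245) = -0.0559
  (b,1): 0.18·log₂(1.3196) = 0.0720
  (b,2): 0.07·log₂(0.3700) = -0.1004
  (b,3): 0.19·log₂(1.6608) = 0.1391
  (c,1): 0.06·log₂(1.6129) = 0.0414
  (c,2): 0.05·log₂(0.9690) = -0.0023
  (c,3): 0.01·log₂(0.3205) = -0.0164
Sum = 0.231 bits.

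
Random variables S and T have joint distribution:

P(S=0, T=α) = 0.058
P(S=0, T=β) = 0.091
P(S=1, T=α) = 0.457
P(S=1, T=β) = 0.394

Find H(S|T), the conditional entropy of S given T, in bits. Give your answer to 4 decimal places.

Marginals: p(S) = (0.1490, 0.8510), p(T) = (0.5150, 0.4850).
H(S|T) = Σ p(T) · H(S|T=·).
  T=α: p=0.5150, H(S|T=α) = 0.5078
  T=β: p=0.4850, H(S|T=β) = 0.6965
Weighted sum = 0.5993 bits.

0.5993 bits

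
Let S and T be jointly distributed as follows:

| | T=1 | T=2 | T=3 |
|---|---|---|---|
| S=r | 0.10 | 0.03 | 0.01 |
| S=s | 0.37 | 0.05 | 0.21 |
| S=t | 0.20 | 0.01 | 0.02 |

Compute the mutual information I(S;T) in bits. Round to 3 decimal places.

0.085 bits

Marginals: p(S) = (0.1400, 0.6300, 0.2300), p(T) = (0.6700, 0.0900, 0.2400).
I(S;T) = Σ p(x,y)·log₂[p(x,y)/(p(x)p(y))].
  (r,1): 0.10·log₂(1.0661) = 0.0092
  (r,2): 0.03·log₂(2.3810) = 0.0375
  (r,3): 0.01·log₂(0.2976) = -0.0175
  (s,1): 0.37·log₂(0.8766) = -0.0703
  (s,2): 0.05·log₂(0.8818) = -0.0091
  (s,3): 0.21·log₂(1.3889) = 0.0995
  (t,1): 0.20·log₂(1.2979) = 0.0752
  (t,2): 0.01·log₂(0.4831) = -0.0105
  (t,3): 0.02·log₂(0.3623) = -0.0293
Sum = 0.085 bits.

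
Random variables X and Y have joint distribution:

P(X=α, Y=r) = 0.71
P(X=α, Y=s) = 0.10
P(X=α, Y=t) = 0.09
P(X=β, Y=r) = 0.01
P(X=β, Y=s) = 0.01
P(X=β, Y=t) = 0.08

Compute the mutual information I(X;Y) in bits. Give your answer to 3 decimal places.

0.175 bits

Marginals: p(X) = (0.9000, 0.1000), p(Y) = (0.7200, 0.1100, 0.1700).
I(X;Y) = H(X) + H(Y) − H(X,Y).
H(X) = 0.4690, H(Y) = 1.1261, H(X,Y) = 1.4200.
I(X;Y) = 0.4690 + 1.1261 − 1.4200 = 0.175 bits.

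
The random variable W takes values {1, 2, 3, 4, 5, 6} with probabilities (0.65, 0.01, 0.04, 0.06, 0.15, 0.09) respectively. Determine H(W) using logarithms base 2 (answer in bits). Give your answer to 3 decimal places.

1.623 bits

H(W) = −Σ p·log₂ p.
  −(0.65)·log₂(0.65) = 0.4040
  −(0.01)·log₂(0.01) = 0.0664
  −(0.04)·log₂(0.04) = 0.1858
  −(0.06)·log₂(0.06) = 0.2435
  −(0.15)·log₂(0.15) = 0.4105
  −(0.09)·log₂(0.09) = 0.3127
Sum: 0.4040 + 0.0664 + 0.1858 + 0.2435 + 0.4105 + 0.3127 = 1.623 bits.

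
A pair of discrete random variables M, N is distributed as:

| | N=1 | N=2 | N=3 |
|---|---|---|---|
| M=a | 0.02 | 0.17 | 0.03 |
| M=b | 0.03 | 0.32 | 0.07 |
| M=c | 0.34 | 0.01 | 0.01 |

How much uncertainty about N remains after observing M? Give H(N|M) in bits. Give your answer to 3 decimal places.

Chain rule: H(N|M) = H(M,N) − H(M).
Marginals: p(M) = (0.2200, 0.4200, 0.3600), p(N) = (0.3900, 0.5000, 0.1100).
H(M,N) = 2.3076 bits; H(M) = 1.5368 bits.
H(N|M) = 2.3076 − 1.5368 = 0.771 bits.

0.771 bits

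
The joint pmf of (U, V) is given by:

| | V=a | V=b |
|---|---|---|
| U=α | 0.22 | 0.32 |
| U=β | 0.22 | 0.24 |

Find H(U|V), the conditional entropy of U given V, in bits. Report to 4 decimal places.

Marginals: p(U) = (0.5400, 0.4600), p(V) = (0.4400, 0.5600).
H(U|V) = Σ p(V) · H(U|V=·).
  V=a: p=0.4400, H(U|V=a) = 1.0000
  V=b: p=0.5600, H(U|V=b) = 0.9852
Weighted sum = 0.9917 bits.

0.9917 bits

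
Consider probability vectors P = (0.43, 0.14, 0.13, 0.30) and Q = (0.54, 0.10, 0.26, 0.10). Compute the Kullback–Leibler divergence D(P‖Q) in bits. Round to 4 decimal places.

0.2721 bits

D(P‖Q) = Σ p·log₂(p/q).
  0.43·log₂(0.43/0.54) = -0.14131
  0.14·log₂(0.14/0.10) = 0.06796
  0.13·log₂(0.13/0.26) = -0.13000
  0.30·log₂(0.30/0.10) = 0.47549
D(P‖Q) = 0.2721 bits.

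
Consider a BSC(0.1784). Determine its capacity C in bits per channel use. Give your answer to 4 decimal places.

0.3234 bits

Binary symmetric channel: C = 1 − h₂(ε) where h₂ is the binary entropy function.
h₂(0.1784) = −0.1784·log₂0.1784 − 0.8216·log₂0.8216 = 0.6766.
C = 1 − 0.6766 = 0.3234 bits per channel use.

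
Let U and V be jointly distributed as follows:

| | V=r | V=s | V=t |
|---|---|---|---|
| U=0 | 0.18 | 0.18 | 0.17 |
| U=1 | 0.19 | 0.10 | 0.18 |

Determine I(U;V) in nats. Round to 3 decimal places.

0.010 nats

Marginals: p(U) = (0.5300, 0.4700), p(V) = (0.3700, 0.2800, 0.3500).
I(U;V) = H(U) + H(V) − H(U,V).
H(U) = 0.6913, H(V) = 1.0917, H(U,V) = 1.7730.
I(U;V) = 0.6913 + 1.0917 − 1.7730 = 0.010 nats.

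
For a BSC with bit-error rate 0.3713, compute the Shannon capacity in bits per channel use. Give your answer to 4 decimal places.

0.0483 bits

Binary symmetric channel: C = 1 − h₂(ε) where h₂ is the binary entropy function.
h₂(0.3713) = −0.3713·log₂0.3713 − 0.6287·log₂0.6287 = 0.9517.
C = 1 − 0.9517 = 0.0483 bits per channel use.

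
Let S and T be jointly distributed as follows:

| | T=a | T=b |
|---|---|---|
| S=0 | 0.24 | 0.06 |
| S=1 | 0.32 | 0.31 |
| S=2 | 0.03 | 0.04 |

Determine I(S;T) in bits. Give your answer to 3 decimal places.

Marginals: p(S) = (0.3000, 0.6300, 0.0700), p(T) = (0.5900, 0.4100).
I(S;T) = Σ p(x,y)·log₂[p(x,y)/(p(x)p(y))].
  (0,a): 0.24·log₂(1.3559) = 0.1054
  (0,b): 0.06·log₂(0.4878) = -0.0621
  (1,a): 0.32·log₂(0.8609) = -0.0691
  (1,b): 0.31·log₂(1.2002) = 0.0816
  (2,a): 0.03·log₂(0.7264) = -0.0138
  (2,b): 0.04·log₂(1.3937) = 0.0192
Sum = 0.061 bits.

0.061 bits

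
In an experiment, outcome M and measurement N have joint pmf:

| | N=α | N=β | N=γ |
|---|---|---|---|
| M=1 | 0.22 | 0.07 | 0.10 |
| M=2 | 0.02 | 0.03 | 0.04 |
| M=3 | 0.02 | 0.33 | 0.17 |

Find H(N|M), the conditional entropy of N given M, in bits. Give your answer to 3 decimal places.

1.274 bits

Marginals: p(M) = (0.3900, 0.0900, 0.5200), p(N) = (0.2600, 0.4300, 0.3100).
H(N|M) = Σ p(M) · H(N|M=·).
  M=1: p=0.3900, H(N|M=1) = 1.4142
  M=2: p=0.0900, H(N|M=2) = 1.5305
  M=3: p=0.5200, H(N|M=3) = 1.1244
Weighted sum = 1.274 bits.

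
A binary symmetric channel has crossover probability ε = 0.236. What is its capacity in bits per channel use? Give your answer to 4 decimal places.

Binary symmetric channel: C = 1 − h₂(ε) where h₂ is the binary entropy function.
h₂(0.236) = −0.236·log₂0.236 − 0.764·log₂0.764 = 0.7883.
C = 1 − 0.7883 = 0.2117 bits per channel use.

0.2117 bits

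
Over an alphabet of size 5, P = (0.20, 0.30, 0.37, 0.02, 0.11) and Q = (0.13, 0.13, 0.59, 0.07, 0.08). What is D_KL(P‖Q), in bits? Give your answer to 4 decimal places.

D(P‖Q) = Σ p·log₂(p/q).
  0.20·log₂(0.20/0.13) = 0.12430
  0.30·log₂(0.30/0.13) = 0.36194
  0.37·log₂(0.37/0.59) = -0.24908
  0.02·log₂(0.02/0.07) = -0.03615
  0.11·log₂(0.11/0.08) = 0.05054
D(P‖Q) = 0.2515 bits.

0.2515 bits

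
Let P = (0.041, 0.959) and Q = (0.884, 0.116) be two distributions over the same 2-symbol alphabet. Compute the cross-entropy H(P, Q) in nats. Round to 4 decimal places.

H(P,Q) = −Σ p·ln q.
  −0.041·ln(0.884) = 0.00506
  −0.959·ln(0.116) = 2.06584
H(P,Q) = 2.0709 nats.

2.0709 nats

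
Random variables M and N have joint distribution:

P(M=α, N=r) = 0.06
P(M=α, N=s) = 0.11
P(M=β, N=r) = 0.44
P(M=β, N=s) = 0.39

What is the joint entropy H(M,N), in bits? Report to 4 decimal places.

H(M,N) = −Σ p(x,y)·log₂ p(x,y) over all 4 cells.
  cell (α,r): −0.06·log₂0.06 = 0.24353
  cell (α,s): −0.11·log₂0.11 = 0.35029
  cell (β,r): −0.44·log₂0.44 = 0.52115
  cell (β,s): −0.39·log₂0.39 = 0.52980
Sum = 1.6448 bits.

1.6448 bits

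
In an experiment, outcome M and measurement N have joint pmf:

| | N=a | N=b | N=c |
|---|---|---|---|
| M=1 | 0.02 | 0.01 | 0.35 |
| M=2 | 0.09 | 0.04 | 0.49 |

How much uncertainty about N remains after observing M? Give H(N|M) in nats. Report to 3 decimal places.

0.523 nats

Marginals: p(M) = (0.3800, 0.6200), p(N) = (0.1100, 0.0500, 0.8400).
H(N|M) = Σ p(M) · H(N|M=·).
  M=1: p=0.3800, H(N|M=1) = 0.3264
  M=2: p=0.6200, H(N|M=2) = 0.6430
Weighted sum = 0.523 nats.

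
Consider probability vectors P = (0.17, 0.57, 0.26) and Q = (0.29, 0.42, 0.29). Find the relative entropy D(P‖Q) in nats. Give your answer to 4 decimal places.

D(P‖Q) = Σ p·ln(p/q).
  0.17·ln(0.17/0.29) = -0.09079
  0.57·ln(0.57/0.42) = 0.17407
  0.26·ln(0.26/0.29) = -0.02839
D(P‖Q) = 0.0549 nats.

0.0549 nats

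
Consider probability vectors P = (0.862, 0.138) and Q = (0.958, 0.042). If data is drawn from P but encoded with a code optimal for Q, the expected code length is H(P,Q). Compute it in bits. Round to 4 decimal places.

H(P,Q) = −Σ p·log₂ q.
  −0.862·log₂(0.958) = 0.05336
  −0.138·log₂(0.042) = 0.63114
H(P,Q) = 0.6845 bits.

0.6845 bits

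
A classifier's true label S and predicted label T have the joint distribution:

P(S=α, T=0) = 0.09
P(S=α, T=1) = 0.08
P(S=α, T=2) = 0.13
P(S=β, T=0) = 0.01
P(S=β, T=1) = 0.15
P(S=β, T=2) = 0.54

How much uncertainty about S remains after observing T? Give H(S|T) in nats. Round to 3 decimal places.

0.511 nats

Chain rule: H(S|T) = H(S,T) − H(T).
Marginals: p(S) = (0.3000, 0.7000), p(T) = (0.1000, 0.2300, 0.6700).
H(S,T) = 1.3474 nats; H(T) = 0.8366 nats.
H(S|T) = 1.3474 − 0.8366 = 0.511 nats.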